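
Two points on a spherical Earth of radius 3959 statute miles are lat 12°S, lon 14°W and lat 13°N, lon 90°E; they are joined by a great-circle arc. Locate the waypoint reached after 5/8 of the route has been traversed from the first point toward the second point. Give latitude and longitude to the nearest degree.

Convert each endpoint to a unit vector on the sphere (x = cos φ cos λ, y = cos φ sin λ, z = sin φ).
The central angle between the endpoints is δ = arccos(p₁·p₂) ≈ 1.852 rad (106.1°).
Interpolate at f = 5/8 with slerp weights a = sin((1−f)δ)/sin δ ≈ 0.666, b = sin(fδ)/sin δ ≈ 0.953.
p = a·p₁ + b·p₂ ≈ (0.632, 0.771, 0.076); φ = arcsin(p_z) ≈ 4.35°, λ = atan2(p_y, p_x) ≈ 50.65°.

≈ lat 4°N, lon 51°E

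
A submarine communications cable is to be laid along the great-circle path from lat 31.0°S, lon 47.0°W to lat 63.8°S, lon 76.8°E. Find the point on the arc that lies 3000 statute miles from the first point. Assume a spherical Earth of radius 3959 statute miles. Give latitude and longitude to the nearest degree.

≈ lat 67°S, lon 6°W

Write both endpoints as unit vectors p₁, p₂ with components (cos φ cos λ, cos φ sin λ, sin φ).
The central angle between the endpoints is δ = arccos(p₁·p₂) ≈ 1.316 rad (75.4°). The total great-circle distance is δ·R ≈ 1.316 × 3959 ≈ 5212 mi, so the target fraction is f = 3000/5212 ≈ 0.576.
Interpolate at f ≈ 0.576 with slerp weights a = sin((1−f)δ)/sin δ ≈ 0.548, b = sin(fδ)/sin δ ≈ 0.710.
p = a·p₁ + b·p₂ ≈ (0.392, -0.038, -0.919); φ = arcsin(p_z) ≈ -66.82°, λ = atan2(p_y, p_x) ≈ -5.55°.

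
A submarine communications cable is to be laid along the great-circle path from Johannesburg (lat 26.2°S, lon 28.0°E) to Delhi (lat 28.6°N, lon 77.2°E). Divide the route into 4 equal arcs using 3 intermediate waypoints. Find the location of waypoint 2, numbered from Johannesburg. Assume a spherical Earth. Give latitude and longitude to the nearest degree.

Convert each endpoint to a unit vector on the sphere (x = cos φ cos λ, y = cos φ sin λ, z = sin φ).
The central angle between the endpoints is δ = arccos(p₁·p₂) ≈ 1.263 rad (72.3°).
Interpolate at f = 2/4 with slerp weights a = sin((1−f)δ)/sin δ ≈ 0.619, b = sin(fδ)/sin δ ≈ 0.619.
p = a·p₁ + b·p₂ ≈ (0.611, 0.791, 0.023); φ = arcsin(p_z) ≈ 1.32°, λ = atan2(p_y, p_x) ≈ 52.32°.

≈ lat 1°N, lon 52°E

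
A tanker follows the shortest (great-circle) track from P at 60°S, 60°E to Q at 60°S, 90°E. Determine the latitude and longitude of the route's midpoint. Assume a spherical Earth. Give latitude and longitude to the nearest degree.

≈ 61°S, 75°E

Convert each endpoint to a unit vector on the sphere (x = cos φ cos λ, y = cos φ sin λ, z = sin φ).
The central angle between the endpoints is δ = arccos(p₁·p₂) ≈ 0.260 rad (14.9°).
Interpolate at f = 1/2 with slerp weights a = sin((1−f)δ)/sin δ ≈ 0.504, b = sin(fδ)/sin δ ≈ 0.504.
p = a·p₁ + b·p₂ ≈ (0.126, 0.470, -0.873); φ = arcsin(p_z) ≈ -60.85°, λ = atan2(p_y, p_x) ≈ 75.00°.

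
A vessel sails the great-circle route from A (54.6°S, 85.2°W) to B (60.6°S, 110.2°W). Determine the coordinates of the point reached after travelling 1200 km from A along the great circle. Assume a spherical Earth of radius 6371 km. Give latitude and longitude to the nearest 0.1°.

≈ (59.5°S, 102.9°W)

Write both endpoints as unit vectors p₁, p₂ with components (cos φ cos λ, cos φ sin λ, sin φ).
The central angle between the endpoints is δ = arccos(p₁·p₂) ≈ 0.254 rad (14.6°). The total great-circle distance is δ·R ≈ 0.254 × 6371 ≈ 1619 km, so the target fraction is f = 1200/1619 ≈ 0.741.
Interpolate at f ≈ 0.741 with slerp weights a = sin((1−f)δ)/sin δ ≈ 0.261, b = sin(fδ)/sin δ ≈ 0.745.
p = a·p₁ + b·p₂ ≈ (-0.114, -0.494, -0.862); φ = arcsin(p_z) ≈ -59.54°, λ = atan2(p_y, p_x) ≈ -102.95°.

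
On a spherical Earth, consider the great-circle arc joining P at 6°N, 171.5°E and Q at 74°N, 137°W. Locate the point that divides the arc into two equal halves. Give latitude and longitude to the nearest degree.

≈ 42°N, 178°W

Convert each endpoint to a unit vector on the sphere (x = cos φ cos λ, y = cos φ sin λ, z = sin φ).
The central angle between the endpoints is δ = arccos(p₁·p₂) ≈ 1.296 rad (74.3°).
Interpolate at f = 1/2 with slerp weights a = sin((1−f)δ)/sin δ ≈ 0.627, b = sin(fδ)/sin δ ≈ 0.627.
p = a·p₁ + b·p₂ ≈ (-0.743, -0.026, 0.668); φ = arcsin(p_z) ≈ 41.95°, λ = atan2(p_y, p_x) ≈ -178.02°.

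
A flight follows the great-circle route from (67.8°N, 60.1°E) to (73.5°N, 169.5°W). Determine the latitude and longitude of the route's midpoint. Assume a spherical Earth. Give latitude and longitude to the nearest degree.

From cos δ = sin φ₁ sin φ₂ + cos φ₁ cos φ₂ cos Δλ, the central angle is δ ≈ 0.613 rad (35.1°).
Interpolate at f = 1/2 with slerp weights a = sin((1−f)δ)/sin δ ≈ 0.524, b = sin(fδ)/sin δ ≈ 0.524.
p = a·p₁ + b·p₂ ≈ (-0.048, 0.145, 0.988); φ = arcsin(p_z) ≈ 81.24°, λ = atan2(p_y, p_x) ≈ 108.24°.

≈ (81°N, 108°E)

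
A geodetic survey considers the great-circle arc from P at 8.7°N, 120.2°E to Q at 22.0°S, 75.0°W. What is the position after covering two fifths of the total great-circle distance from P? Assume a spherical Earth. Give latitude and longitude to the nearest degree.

≈ 33°S, 171°E

From cos δ = sin φ₁ sin φ₂ + cos φ₁ cos φ₂ cos Δλ, the central angle is δ ≈ 2.797 rad (160.2°).
Interpolate at f = 2/5 with slerp weights a = sin((1−f)δ)/sin δ ≈ 2.941, b = sin(fδ)/sin δ ≈ 2.661.
p = a·p₁ + b·p₂ ≈ (-0.824, 0.130, -0.552); φ = arcsin(p_z) ≈ -33.50°, λ = atan2(p_y, p_x) ≈ 171.06°.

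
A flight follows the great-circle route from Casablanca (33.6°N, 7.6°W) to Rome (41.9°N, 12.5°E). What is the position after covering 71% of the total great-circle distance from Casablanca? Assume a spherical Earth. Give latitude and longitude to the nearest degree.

Write both endpoints as unit vectors p₁, p₂ with components (cos φ cos λ, cos φ sin λ, sin φ).
The central angle between the endpoints is δ = arccos(p₁·p₂) ≈ 0.312 rad (17.9°).
Interpolate at f = 0.71 with slerp weights a = sin((1−f)δ)/sin δ ≈ 0.294, b = sin(fδ)/sin δ ≈ 0.716.
p = a·p₁ + b·p₂ ≈ (0.763, 0.083, 0.641); φ = arcsin(p_z) ≈ 39.86°, λ = atan2(p_y, p_x) ≈ 6.20°.

≈ (40°N, 6°E)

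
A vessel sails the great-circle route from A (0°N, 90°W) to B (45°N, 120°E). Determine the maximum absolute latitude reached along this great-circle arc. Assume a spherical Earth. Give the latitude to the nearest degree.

The great circle lies in the plane with unit normal n̂ = (p₁ × p₂)/|p₁ × p₂|.
Here n̂_z ≈ -0.447; the vertex latitude is φ_max = arccos|n̂_z| ≈ 63.4°.
Check via Clairaut: cos φ_max = |cos φ₁| · sin C = cos(0.0°)·sin(26.6°) ≈ 0.447, again giving ≈ 63.4°.

≈ 63°N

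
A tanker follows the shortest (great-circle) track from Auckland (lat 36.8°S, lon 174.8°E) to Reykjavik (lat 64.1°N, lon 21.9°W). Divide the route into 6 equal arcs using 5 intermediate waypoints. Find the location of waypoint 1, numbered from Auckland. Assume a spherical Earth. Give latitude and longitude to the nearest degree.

≈ lat 12°S, lon 179°W

Convert each endpoint to a unit vector on the sphere (x = cos φ cos λ, y = cos φ sin λ, z = sin φ).
The central angle between the endpoints is δ = arccos(p₁·p₂) ≈ 2.634 rad (150.9°).
Interpolate at f = 1/6 with slerp weights a = sin((1−f)δ)/sin δ ≈ 1.669, b = sin(fδ)/sin δ ≈ 0.874.
p = a·p₁ + b·p₂ ≈ (-0.977, -0.021, -0.213); φ = arcsin(p_z) ≈ -12.32°, λ = atan2(p_y, p_x) ≈ -178.75°.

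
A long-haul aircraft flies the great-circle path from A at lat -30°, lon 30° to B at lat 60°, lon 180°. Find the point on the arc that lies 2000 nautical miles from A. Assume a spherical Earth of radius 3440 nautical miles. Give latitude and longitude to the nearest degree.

≈ lat 1°, lon 43°

The haversine formula gives a central angle δ ≈ 2.512 rad (143.9°) between the endpoints. The total great-circle distance is δ·R ≈ 2.512 × 3440 ≈ 8640 nmi, so the target fraction is f = 2000/8640 ≈ 0.231.
Interpolate at f ≈ 0.231 with slerp weights a = sin((1−f)δ)/sin δ ≈ 1.589, b = sin(fδ)/sin δ ≈ 0.932.
p = a·p₁ + b·p₂ ≈ (0.726, 0.688, 0.013); φ = arcsin(p_z) ≈ 0.73°, λ = atan2(p_y, p_x) ≈ 43.48°.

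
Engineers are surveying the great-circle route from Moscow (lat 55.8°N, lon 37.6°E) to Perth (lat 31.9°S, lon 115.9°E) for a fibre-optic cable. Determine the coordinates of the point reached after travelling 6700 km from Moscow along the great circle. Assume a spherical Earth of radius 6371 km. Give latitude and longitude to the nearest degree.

Convert each endpoint to a unit vector on the sphere (x = cos φ cos λ, y = cos φ sin λ, z = sin φ).
The central angle between the endpoints is δ = arccos(p₁·p₂) ≈ 1.918 rad (109.9°). The total great-circle distance is δ·R ≈ 1.918 × 6371 ≈ 12220 km, so the target fraction is f = 6700/12220 ≈ 0.548.
Interpolate at f ≈ 0.548 with slerp weights a = sin((1−f)δ)/sin δ ≈ 0.810, b = sin(fδ)/sin δ ≈ 0.923.
p = a·p₁ + b·p₂ ≈ (0.018, 0.983, 0.182); φ = arcsin(p_z) ≈ 10.50°, λ = atan2(p_y, p_x) ≈ 88.92°.

≈ lat 11°N, lon 89°E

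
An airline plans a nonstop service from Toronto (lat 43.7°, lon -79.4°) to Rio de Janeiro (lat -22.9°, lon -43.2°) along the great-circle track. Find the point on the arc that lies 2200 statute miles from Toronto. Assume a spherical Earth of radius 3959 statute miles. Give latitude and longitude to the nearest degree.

≈ lat 16°, lon -61°

Convert each endpoint to a unit vector on the sphere (x = cos φ cos λ, y = cos φ sin λ, z = sin φ).
The central angle between the endpoints is δ = arccos(p₁·p₂) ≈ 1.299 rad (74.4°). The total great-circle distance is δ·R ≈ 1.299 × 3959 ≈ 5142 mi, so the target fraction is f = 2200/5142 ≈ 0.428.
Interpolate at f ≈ 0.428 with slerp weights a = sin((1−f)δ)/sin δ ≈ 0.702, b = sin(fδ)/sin δ ≈ 0.548.
p = a·p₁ + b·p₂ ≈ (0.461, -0.845, 0.272); φ = arcsin(p_z) ≈ 15.80°, λ = atan2(p_y, p_x) ≈ -61.36°.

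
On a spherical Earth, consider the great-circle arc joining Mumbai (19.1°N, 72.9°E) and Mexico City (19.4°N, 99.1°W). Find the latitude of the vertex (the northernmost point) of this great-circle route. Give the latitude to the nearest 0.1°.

≈ 78.7°N

The great circle lies in the plane with unit normal n̂ = (p₁ × p₂)/|p₁ × p₂|.
Here n̂_z ≈ -0.196; the vertex latitude is φ_max = arccos|n̂_z| ≈ 78.7°.
Check via Clairaut: cos φ_max = |cos φ₁| · sin C = cos(19.1°)·sin(12.0°) ≈ 0.196, again giving ≈ 78.7°.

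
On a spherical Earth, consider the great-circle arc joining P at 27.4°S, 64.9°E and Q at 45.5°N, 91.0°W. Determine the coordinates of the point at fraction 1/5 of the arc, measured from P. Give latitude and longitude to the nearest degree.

≈ 3°S, 46°E

Write both endpoints as unit vectors p₁, p₂ with components (cos φ cos λ, cos φ sin λ, sin φ).
The central angle between the endpoints is δ = arccos(p₁·p₂) ≈ 2.682 rad (153.7°).
Interpolate at f = 1/5 with slerp weights a = sin((1−f)δ)/sin δ ≈ 1.892, b = sin(fδ)/sin δ ≈ 1.152.
p = a·p₁ + b·p₂ ≈ (0.699, 0.714, -0.049); φ = arcsin(p_z) ≈ -2.81°, λ = atan2(p_y, p_x) ≈ 45.62°.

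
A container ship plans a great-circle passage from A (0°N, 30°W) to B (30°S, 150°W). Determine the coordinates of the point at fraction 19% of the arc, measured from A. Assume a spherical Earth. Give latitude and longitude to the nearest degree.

≈ (12°S, 49°W)

Convert each endpoint to a unit vector on the sphere (x = cos φ cos λ, y = cos φ sin λ, z = sin φ).
The central angle between the endpoints is δ = arccos(p₁·p₂) ≈ 2.019 rad (115.7°).
Interpolate at f = 0.19 with slerp weights a = sin((1−f)δ)/sin δ ≈ 1.107, b = sin(fδ)/sin δ ≈ 0.415.
p = a·p₁ + b·p₂ ≈ (0.647, -0.733, -0.208); φ = arcsin(p_z) ≈ -11.98°, λ = atan2(p_y, p_x) ≈ -48.56°.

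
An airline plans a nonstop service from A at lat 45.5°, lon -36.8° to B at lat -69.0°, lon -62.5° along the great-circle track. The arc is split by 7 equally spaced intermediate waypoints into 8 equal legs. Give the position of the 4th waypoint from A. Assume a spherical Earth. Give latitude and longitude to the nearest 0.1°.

≈ lat -12.0°, lon -45.4°

Convert each endpoint to a unit vector on the sphere (x = cos φ cos λ, y = cos φ sin λ, z = sin φ).
The central angle between the endpoints is δ = arccos(p₁·p₂) ≈ 2.026 rad (116.1°).
Interpolate at f = 4/8 with slerp weights a = sin((1−f)δ)/sin δ ≈ 0.945, b = sin(fδ)/sin δ ≈ 0.945.
p = a·p₁ + b·p₂ ≈ (0.686, -0.697, -0.208); φ = arcsin(p_z) ≈ -12.01°, λ = atan2(p_y, p_x) ≈ -45.43°.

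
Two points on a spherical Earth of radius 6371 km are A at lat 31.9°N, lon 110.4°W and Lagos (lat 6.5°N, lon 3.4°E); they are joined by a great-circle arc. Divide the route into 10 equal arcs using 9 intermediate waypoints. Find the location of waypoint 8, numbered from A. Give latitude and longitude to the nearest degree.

Convert each endpoint to a unit vector on the sphere (x = cos φ cos λ, y = cos φ sin λ, z = sin φ).
The central angle between the endpoints is δ = arccos(p₁·p₂) ≈ 1.855 rad (106.3°).
Interpolate at f = 8/10 with slerp weights a = sin((1−f)δ)/sin δ ≈ 0.378, b = sin(fδ)/sin δ ≈ 1.038.
p = a·p₁ + b·p₂ ≈ (0.918, -0.239, 0.317); φ = arcsin(p_z) ≈ 18.49°, λ = atan2(p_y, p_x) ≈ -14.62°.

≈ lat 18°N, lon 15°W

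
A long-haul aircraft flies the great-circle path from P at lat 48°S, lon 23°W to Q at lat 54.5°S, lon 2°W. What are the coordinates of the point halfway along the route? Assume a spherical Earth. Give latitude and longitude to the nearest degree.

≈ lat 52°S, lon 13°W

Write both endpoints as unit vectors p₁, p₂ with components (cos φ cos λ, cos φ sin λ, sin φ).
The central angle between the endpoints is δ = arccos(p₁·p₂) ≈ 0.255 rad (14.6°).
Interpolate at f = 1/2 with slerp weights a = sin((1−f)δ)/sin δ ≈ 0.504, b = sin(fδ)/sin δ ≈ 0.504.
p = a·p₁ + b·p₂ ≈ (0.603, -0.142, -0.785); φ = arcsin(p_z) ≈ -51.72°, λ = atan2(p_y, p_x) ≈ -13.25°.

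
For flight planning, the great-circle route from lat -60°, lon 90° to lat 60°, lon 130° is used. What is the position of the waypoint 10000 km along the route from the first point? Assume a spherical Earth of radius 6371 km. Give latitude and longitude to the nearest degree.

≈ lat 27°, lon 116°

Convert each endpoint to a unit vector on the sphere (x = cos φ cos λ, y = cos φ sin λ, z = sin φ).
The central angle between the endpoints is δ = arccos(p₁·p₂) ≈ 2.163 rad (124.0°). The total great-circle distance is δ·R ≈ 2.163 × 6371 ≈ 13783 km, so the target fraction is f = 10000/13783 ≈ 0.726.
Interpolate at f ≈ 0.726 with slerp weights a = sin((1−f)δ)/sin δ ≈ 0.674, b = sin(fδ)/sin δ ≈ 1.206.
p = a·p₁ + b·p₂ ≈ (-0.387, 0.799, 0.460); φ = arcsin(p_z) ≈ 27.38°, λ = atan2(p_y, p_x) ≈ 115.87°.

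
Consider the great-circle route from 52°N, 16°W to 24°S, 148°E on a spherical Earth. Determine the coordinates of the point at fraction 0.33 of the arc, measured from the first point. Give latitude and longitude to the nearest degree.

From cos δ = sin φ₁ sin φ₂ + cos φ₁ cos φ₂ cos Δλ, the central angle is δ ≈ 2.608 rad (149.4°).
Interpolate at f = 0.33 with slerp weights a = sin((1−f)δ)/sin δ ≈ 1.937, b = sin(fδ)/sin δ ≈ 1.492.
p = a·p₁ + b·p₂ ≈ (-0.010, 0.394, 0.919); φ = arcsin(p_z) ≈ 66.82°, λ = atan2(p_y, p_x) ≈ 91.41°.

≈ 67°N, 91°E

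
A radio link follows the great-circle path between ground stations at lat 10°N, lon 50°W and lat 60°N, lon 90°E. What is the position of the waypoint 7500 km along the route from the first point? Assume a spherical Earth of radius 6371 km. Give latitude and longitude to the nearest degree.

Write both endpoints as unit vectors p₁, p₂ with components (cos φ cos λ, cos φ sin λ, sin φ).
The central angle between the endpoints is δ = arccos(p₁·p₂) ≈ 1.800 rad (103.1°). The total great-circle distance is δ·R ≈ 1.800 × 6371 ≈ 11465 km, so the target fraction is f = 7500/11465 ≈ 0.654.
Interpolate at f ≈ 0.654 with slerp weights a = sin((1−f)δ)/sin δ ≈ 0.599, b = sin(fδ)/sin δ ≈ 0.948.
p = a·p₁ + b·p₂ ≈ (0.379, 0.023, 0.925); φ = arcsin(p_z) ≈ 67.69°, λ = atan2(p_y, p_x) ≈ 3.41°.

≈ lat 68°N, lon 3°E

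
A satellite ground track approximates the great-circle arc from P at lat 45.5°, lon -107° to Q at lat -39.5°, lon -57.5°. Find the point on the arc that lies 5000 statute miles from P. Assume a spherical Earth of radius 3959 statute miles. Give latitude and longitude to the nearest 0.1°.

≈ lat -18.9°, lon -70.6°

Write both endpoints as unit vectors p₁, p₂ with components (cos φ cos λ, cos φ sin λ, sin φ).
The central angle between the endpoints is δ = arccos(p₁·p₂) ≈ 1.673 rad (95.9°). The total great-circle distance is δ·R ≈ 1.673 × 3959 ≈ 6625 mi, so the target fraction is f = 5000/6625 ≈ 0.755.
Interpolate at f ≈ 0.755 with slerp weights a = sin((1−f)δ)/sin δ ≈ 0.401, b = sin(fδ)/sin δ ≈ 0.958.
p = a·p₁ + b·p₂ ≈ (0.315, -0.892, -0.323); φ = arcsin(p_z) ≈ -18.86°, λ = atan2(p_y, p_x) ≈ -70.56°.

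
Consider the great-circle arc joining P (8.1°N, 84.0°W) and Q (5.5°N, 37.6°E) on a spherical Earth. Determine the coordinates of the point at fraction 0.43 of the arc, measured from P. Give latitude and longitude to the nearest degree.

Write both endpoints as unit vectors p₁, p₂ with components (cos φ cos λ, cos φ sin λ, sin φ).
The central angle between the endpoints is δ = arccos(p₁·p₂) ≈ 2.098 rad (120.2°).
Interpolate at f = 0.43 with slerp weights a = sin((1−f)δ)/sin δ ≈ 1.076, b = sin(fδ)/sin δ ≈ 0.908.
p = a·p₁ + b·p₂ ≈ (0.827, -0.509, 0.239); φ = arcsin(p_z) ≈ 13.81°, λ = atan2(p_y, p_x) ≈ -31.59°.

≈ (14°N, 32°W)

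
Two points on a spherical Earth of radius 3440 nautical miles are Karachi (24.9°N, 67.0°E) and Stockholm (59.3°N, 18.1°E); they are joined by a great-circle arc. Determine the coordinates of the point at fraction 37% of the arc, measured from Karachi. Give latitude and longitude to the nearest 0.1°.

From cos δ = sin φ₁ sin φ₂ + cos φ₁ cos φ₂ cos Δλ, the central angle is δ ≈ 0.841 rad (48.2°).
Interpolate at f = 0.37 with slerp weights a = sin((1−f)δ)/sin δ ≈ 0.678, b = sin(fδ)/sin δ ≈ 0.411.
p = a·p₁ + b·p₂ ≈ (0.440, 0.631, 0.639); φ = arcsin(p_z) ≈ 39.70°, λ = atan2(p_y, p_x) ≈ 55.15°.

≈ 39.7°N, 55.1°E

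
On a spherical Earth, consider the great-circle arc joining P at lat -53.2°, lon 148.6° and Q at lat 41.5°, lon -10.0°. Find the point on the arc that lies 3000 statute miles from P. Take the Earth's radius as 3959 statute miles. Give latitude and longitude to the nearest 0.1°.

From cos δ = sin φ₁ sin φ₂ + cos φ₁ cos φ₂ cos Δλ, the central angle is δ ≈ 2.819 rad (161.5°). The total great-circle distance is δ·R ≈ 2.819 × 3959 ≈ 11159 mi, so the target fraction is f = 3000/11159 ≈ 0.269.
Interpolate at f ≈ 0.269 with slerp weights a = sin((1−f)δ)/sin δ ≈ 2.780, b = sin(fδ)/sin δ ≈ 2.165.
p = a·p₁ + b·p₂ ≈ (0.176, 0.586, -0.791); φ = arcsin(p_z) ≈ -52.28°, λ = atan2(p_y, p_x) ≈ 73.30°.

≈ lat -52.3°, lon 73.3°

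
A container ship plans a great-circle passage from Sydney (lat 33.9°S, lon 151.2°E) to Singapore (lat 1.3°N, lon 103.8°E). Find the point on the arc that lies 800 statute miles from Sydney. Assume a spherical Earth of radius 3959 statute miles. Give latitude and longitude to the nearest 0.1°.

Convert each endpoint to a unit vector on the sphere (x = cos φ cos λ, y = cos φ sin λ, z = sin φ).
The central angle between the endpoints is δ = arccos(p₁·p₂) ≈ 0.990 rad (56.7°). The total great-circle distance is δ·R ≈ 0.990 × 3959 ≈ 3918 mi, so the target fraction is f = 800/3918 ≈ 0.204.
Interpolate at f ≈ 0.204 with slerp weights a = sin((1−f)δ)/sin δ ≈ 0.848, b = sin(fδ)/sin δ ≈ 0.240.
p = a·p₁ + b·p₂ ≈ (-0.674, 0.572, -0.467); φ = arcsin(p_z) ≈ -27.87°, λ = atan2(p_y, p_x) ≈ 139.67°.

≈ lat 27.9°S, lon 139.7°E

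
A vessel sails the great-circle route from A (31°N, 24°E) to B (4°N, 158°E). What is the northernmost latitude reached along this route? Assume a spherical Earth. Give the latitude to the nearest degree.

≈ 42°N

The great circle lies in the plane with unit normal n̂ = (p₁ × p₂)/|p₁ × p₂|.
Here n̂_z ≈ +0.741; the vertex latitude is φ_max = arccos|n̂_z| ≈ 42.2°.
Check via Clairaut: cos φ_max = |cos φ₁| · sin C = cos(31.0°)·sin(59.9°) ≈ 0.741, again giving ≈ 42.2°.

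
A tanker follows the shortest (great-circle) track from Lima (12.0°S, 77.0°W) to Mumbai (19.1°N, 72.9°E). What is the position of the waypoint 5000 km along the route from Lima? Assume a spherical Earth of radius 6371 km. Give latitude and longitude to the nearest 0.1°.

≈ (3.5°N, 34.5°W)

From cos δ = sin φ₁ sin φ₂ + cos φ₁ cos φ₂ cos Δλ, the central angle is δ ≈ 2.621 rad (150.2°). The total great-circle distance is δ·R ≈ 2.621 × 6371 ≈ 16701 km, so the target fraction is f = 5000/16701 ≈ 0.299.
Interpolate at f ≈ 0.299 with slerp weights a = sin((1−f)δ)/sin δ ≈ 1.941, b = sin(fδ)/sin δ ≈ 1.422.
p = a·p₁ + b·p₂ ≈ (0.822, -0.566, 0.062); φ = arcsin(p_z) ≈ 3.53°, λ = atan2(p_y, p_x) ≈ -34.55°.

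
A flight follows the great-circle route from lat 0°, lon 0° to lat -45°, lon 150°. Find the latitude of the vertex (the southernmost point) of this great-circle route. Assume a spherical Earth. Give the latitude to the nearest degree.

The great circle lies in the plane with unit normal n̂ = (p₁ × p₂)/|p₁ × p₂|.
Here n̂_z ≈ +0.447; the vertex latitude is φ_max = arccos|n̂_z| ≈ 63.4°.
Check via Clairaut: cos φ_max = |cos φ₁| · sin C = cos(0.0°)·sin(153.4°) ≈ 0.447, again giving ≈ 63.4°.

≈ -63°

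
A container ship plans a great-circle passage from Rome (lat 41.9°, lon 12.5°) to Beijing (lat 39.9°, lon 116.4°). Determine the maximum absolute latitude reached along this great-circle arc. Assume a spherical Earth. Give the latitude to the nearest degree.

The great circle lies in the plane with unit normal n̂ = (p₁ × p₂)/|p₁ × p₂|.
Here n̂_z ≈ +0.579; the vertex latitude is φ_max = arccos|n̂_z| ≈ 54.6°.
Check via Clairaut: cos φ_max = |cos φ₁| · sin C = cos(41.9°)·sin(51.1°) ≈ 0.579, again giving ≈ 54.6°.

≈ 55°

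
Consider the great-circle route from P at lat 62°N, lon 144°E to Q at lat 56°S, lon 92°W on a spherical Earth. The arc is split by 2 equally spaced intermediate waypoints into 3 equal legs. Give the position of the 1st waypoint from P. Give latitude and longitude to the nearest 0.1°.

≈ lat 28.4°N, lon 157.5°W

The haversine formula gives a central angle δ ≈ 2.644 rad (151.5°) between the endpoints.
Interpolate at f = 1/3 with slerp weights a = sin((1−f)δ)/sin δ ≈ 2.057, b = sin(fδ)/sin δ ≈ 1.617.
p = a·p₁ + b·p₂ ≈ (-0.813, -0.336, 0.476); φ = arcsin(p_z) ≈ 28.41°, λ = atan2(p_y, p_x) ≈ -157.54°.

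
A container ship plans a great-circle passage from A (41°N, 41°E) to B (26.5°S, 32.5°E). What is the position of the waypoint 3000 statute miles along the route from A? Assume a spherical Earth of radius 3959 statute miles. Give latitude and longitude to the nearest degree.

≈ (2°S, 35°E)

Write both endpoints as unit vectors p₁, p₂ with components (cos φ cos λ, cos φ sin λ, sin φ).
The central angle between the endpoints is δ = arccos(p₁·p₂) ≈ 1.186 rad (68.0°). The total great-circle distance is δ·R ≈ 1.186 × 3959 ≈ 4696 mi, so the target fraction is f = 3000/4696 ≈ 0.639.
Interpolate at f ≈ 0.639 with slerp weights a = sin((1−f)δ)/sin δ ≈ 0.448, b = sin(fδ)/sin δ ≈ 0.741.
p = a·p₁ + b·p₂ ≈ (0.815, 0.578, -0.037); φ = arcsin(p_z) ≈ -2.11°, λ = atan2(p_y, p_x) ≈ 35.37°.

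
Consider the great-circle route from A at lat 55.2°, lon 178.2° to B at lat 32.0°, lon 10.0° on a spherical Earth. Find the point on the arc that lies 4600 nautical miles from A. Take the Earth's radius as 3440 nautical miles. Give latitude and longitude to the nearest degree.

Convert each endpoint to a unit vector on the sphere (x = cos φ cos λ, y = cos φ sin λ, z = sin φ).
The central angle between the endpoints is δ = arccos(p₁·p₂) ≈ 1.609 rad (92.2°). The total great-circle distance is δ·R ≈ 1.609 × 3440 ≈ 5536 nmi, so the target fraction is f = 4600/5536 ≈ 0.831.
Interpolate at f ≈ 0.831 with slerp weights a = sin((1−f)δ)/sin δ ≈ 0.269, b = sin(fδ)/sin δ ≈ 0.974.
p = a·p₁ + b·p₂ ≈ (0.660, 0.148, 0.737); φ = arcsin(p_z) ≈ 47.46°, λ = atan2(p_y, p_x) ≈ 12.66°.

≈ lat 47°, lon 13°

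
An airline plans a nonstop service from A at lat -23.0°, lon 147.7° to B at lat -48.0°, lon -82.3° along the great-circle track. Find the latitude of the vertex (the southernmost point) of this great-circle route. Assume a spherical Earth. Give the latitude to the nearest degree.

The great circle lies in the plane with unit normal n̂ = (p₁ × p₂)/|p₁ × p₂|.
Here n̂_z ≈ +0.474; the vertex latitude is φ_max = arccos|n̂_z| ≈ 61.7°.
Check via Clairaut: cos φ_max = |cos φ₁| · sin C = cos(23.0°)·sin(149.0°) ≈ 0.474, again giving ≈ 61.7°.

≈ -62°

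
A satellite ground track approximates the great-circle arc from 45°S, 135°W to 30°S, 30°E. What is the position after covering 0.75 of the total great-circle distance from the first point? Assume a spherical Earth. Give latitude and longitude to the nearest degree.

The haversine formula gives a central angle δ ≈ 1.811 rad (103.8°) between the endpoints.
Interpolate at f = 0.75 with slerp weights a = sin((1−f)δ)/sin δ ≈ 0.450, b = sin(fδ)/sin δ ≈ 1.006.
p = a·p₁ + b·p₂ ≈ (0.530, 0.211, -0.822); φ = arcsin(p_z) ≈ -55.25°, λ = atan2(p_y, p_x) ≈ 21.68°.

≈ 55°S, 22°E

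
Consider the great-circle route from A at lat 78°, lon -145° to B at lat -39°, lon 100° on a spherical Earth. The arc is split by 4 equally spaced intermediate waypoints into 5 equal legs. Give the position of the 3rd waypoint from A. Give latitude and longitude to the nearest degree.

Convert each endpoint to a unit vector on the sphere (x = cos φ cos λ, y = cos φ sin λ, z = sin φ).
The central angle between the endpoints is δ = arccos(p₁·p₂) ≈ 2.324 rad (133.1°).
Interpolate at f = 3/5 with slerp weights a = sin((1−f)δ)/sin δ ≈ 1.098, b = sin(fδ)/sin δ ≈ 1.349.
p = a·p₁ + b·p₂ ≈ (-0.369, 0.902, 0.225); φ = arcsin(p_z) ≈ 13.01°, λ = atan2(p_y, p_x) ≈ 112.26°.

≈ lat 13°, lon 112°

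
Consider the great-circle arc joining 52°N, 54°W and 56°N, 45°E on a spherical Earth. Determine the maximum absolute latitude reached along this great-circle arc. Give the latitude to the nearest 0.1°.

The great circle lies in the plane with unit normal n̂ = (p₁ × p₂)/|p₁ × p₂|.
Here n̂_z ≈ +0.425; the vertex latitude is φ_max = arccos|n̂_z| ≈ 64.9°.

≈ 64.9°N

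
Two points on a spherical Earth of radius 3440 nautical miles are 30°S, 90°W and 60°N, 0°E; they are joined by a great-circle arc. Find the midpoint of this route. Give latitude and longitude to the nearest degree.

≈ 20°N, 60°W

The haversine formula gives a central angle δ ≈ 2.019 rad (115.7°) between the endpoints.
Interpolate at f = 1/2 with slerp weights a = sin((1−f)δ)/sin δ ≈ 0.939, b = sin(fδ)/sin δ ≈ 0.939.
p = a·p₁ + b·p₂ ≈ (0.470, -0.813, 0.344); φ = arcsin(p_z) ≈ 20.10°, λ = atan2(p_y, p_x) ≈ -60.00°.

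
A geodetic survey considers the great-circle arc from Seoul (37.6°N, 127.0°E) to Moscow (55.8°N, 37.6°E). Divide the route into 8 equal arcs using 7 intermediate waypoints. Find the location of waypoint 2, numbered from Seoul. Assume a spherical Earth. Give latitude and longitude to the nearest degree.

≈ 48°N, 113°E

Convert each endpoint to a unit vector on the sphere (x = cos φ cos λ, y = cos φ sin λ, z = sin φ).
The central angle between the endpoints is δ = arccos(p₁·p₂) ≈ 1.036 rad (59.4°).
Interpolate at f = 2/8 with slerp weights a = sin((1−f)δ)/sin δ ≈ 0.815, b = sin(fδ)/sin δ ≈ 0.298.
p = a·p₁ + b·p₂ ≈ (-0.256, 0.618, 0.744); φ = arcsin(p_z) ≈ 48.03°, λ = atan2(p_y, p_x) ≈ 112.51°.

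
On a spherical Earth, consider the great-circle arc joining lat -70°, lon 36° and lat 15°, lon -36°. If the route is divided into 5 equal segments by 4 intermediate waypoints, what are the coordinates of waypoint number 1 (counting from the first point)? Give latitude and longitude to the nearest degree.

From cos δ = sin φ₁ sin φ₂ + cos φ₁ cos φ₂ cos Δλ, the central angle is δ ≈ 1.712 rad (98.1°).
Interpolate at f = 1/5 with slerp weights a = sin((1−f)δ)/sin δ ≈ 0.990, b = sin(fδ)/sin δ ≈ 0.339.
p = a·p₁ + b·p₂ ≈ (0.539, 0.006, -0.842); φ = arcsin(p_z) ≈ -57.38°, λ = atan2(p_y, p_x) ≈ 0.68°.

≈ lat -57°, lon 1°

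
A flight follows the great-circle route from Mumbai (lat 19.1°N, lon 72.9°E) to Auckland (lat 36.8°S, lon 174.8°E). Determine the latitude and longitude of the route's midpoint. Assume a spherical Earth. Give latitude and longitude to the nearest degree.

≈ lat 14°S, lon 118°E

Write both endpoints as unit vectors p₁, p₂ with components (cos φ cos λ, cos φ sin λ, sin φ).
The central angle between the endpoints is δ = arccos(p₁·p₂) ≈ 1.931 rad (110.6°).
Interpolate at f = 1/2 with slerp weights a = sin((1−f)δ)/sin δ ≈ 0.878, b = sin(fδ)/sin δ ≈ 0.878.
p = a·p₁ + b·p₂ ≈ (-0.456, 0.857, -0.239); φ = arcsin(p_z) ≈ -13.81°, λ = atan2(p_y, p_x) ≈ 118.04°.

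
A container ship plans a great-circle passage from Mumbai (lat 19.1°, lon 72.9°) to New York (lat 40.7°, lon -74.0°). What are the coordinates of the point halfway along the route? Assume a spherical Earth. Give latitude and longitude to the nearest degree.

≈ lat 62°, lon 20°

The haversine formula gives a central angle δ ≈ 1.968 rad (112.8°) between the endpoints.
Interpolate at f = 1/2 with slerp weights a = sin((1−f)δ)/sin δ ≈ 0.903, b = sin(fδ)/sin δ ≈ 0.903.
p = a·p₁ + b·p₂ ≈ (0.440, 0.157, 0.884); φ = arcsin(p_z) ≈ 62.16°, λ = atan2(p_y, p_x) ≈ 19.71°.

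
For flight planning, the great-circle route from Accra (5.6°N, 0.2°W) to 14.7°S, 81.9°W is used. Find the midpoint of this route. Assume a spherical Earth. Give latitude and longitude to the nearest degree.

≈ 6°S, 40°W

The haversine formula gives a central angle δ ≈ 1.456 rad (83.4°) between the endpoints.
Interpolate at f = 1/2 with slerp weights a = sin((1−f)δ)/sin δ ≈ 0.670, b = sin(fδ)/sin δ ≈ 0.670.
p = a·p₁ + b·p₂ ≈ (0.758, -0.644, -0.105); φ = arcsin(p_z) ≈ -6.01°, λ = atan2(p_y, p_x) ≈ -40.34°.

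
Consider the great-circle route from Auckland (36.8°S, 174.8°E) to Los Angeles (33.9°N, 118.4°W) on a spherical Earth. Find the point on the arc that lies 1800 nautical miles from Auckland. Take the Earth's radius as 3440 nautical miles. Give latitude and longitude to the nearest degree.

≈ 15°S, 162°W

The haversine formula gives a central angle δ ≈ 1.643 rad (94.1°) between the endpoints. The total great-circle distance is δ·R ≈ 1.643 × 3440 ≈ 5652 nmi, so the target fraction is f = 1800/5652 ≈ 0.318.
Interpolate at f ≈ 0.318 with slerp weights a = sin((1−f)δ)/sin δ ≈ 0.902, b = sin(fδ)/sin δ ≈ 0.501.
p = a·p₁ + b·p₂ ≈ (-0.917, -0.300, -0.261); φ = arcsin(p_z) ≈ -15.14°, λ = atan2(p_y, p_x) ≈ -161.87°.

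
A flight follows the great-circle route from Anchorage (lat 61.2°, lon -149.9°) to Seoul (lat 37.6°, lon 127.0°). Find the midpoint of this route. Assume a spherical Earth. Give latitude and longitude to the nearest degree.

Write both endpoints as unit vectors p₁, p₂ with components (cos φ cos λ, cos φ sin λ, sin φ).
The central angle between the endpoints is δ = arccos(p₁·p₂) ≈ 0.951 rad (54.5°).
Interpolate at f = 1/2 with slerp weights a = sin((1−f)δ)/sin δ ≈ 0.562, b = sin(fδ)/sin δ ≈ 0.562.
p = a·p₁ + b·p₂ ≈ (-0.503, 0.220, 0.836); φ = arcsin(p_z) ≈ 56.73°, λ = atan2(p_y, p_x) ≈ 156.36°.

≈ lat 57°, lon 156°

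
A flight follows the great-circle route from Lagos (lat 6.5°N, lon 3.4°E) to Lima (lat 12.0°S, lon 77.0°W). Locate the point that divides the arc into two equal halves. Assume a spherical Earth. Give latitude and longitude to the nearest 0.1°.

≈ lat 3.6°S, lon 36.4°W

Convert each endpoint to a unit vector on the sphere (x = cos φ cos λ, y = cos φ sin λ, z = sin φ).
The central angle between the endpoints is δ = arccos(p₁·p₂) ≈ 1.432 rad (82.0°).
Interpolate at f = 1/2 with slerp weights a = sin((1−f)δ)/sin δ ≈ 0.663, b = sin(fδ)/sin δ ≈ 0.663.
p = a·p₁ + b·p₂ ≈ (0.803, -0.593, -0.063); φ = arcsin(p_z) ≈ -3.60°, λ = atan2(p_y, p_x) ≈ -36.42°.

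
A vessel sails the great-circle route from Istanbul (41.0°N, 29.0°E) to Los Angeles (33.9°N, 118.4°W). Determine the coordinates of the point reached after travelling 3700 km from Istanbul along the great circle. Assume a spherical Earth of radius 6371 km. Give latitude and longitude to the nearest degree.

Convert each endpoint to a unit vector on the sphere (x = cos φ cos λ, y = cos φ sin λ, z = sin φ).
The central angle between the endpoints is δ = arccos(p₁·p₂) ≈ 1.733 rad (99.3°). The total great-circle distance is δ·R ≈ 1.733 × 6371 ≈ 11043 km, so the target fraction is f = 3700/11043 ≈ 0.335.
Interpolate at f ≈ 0.335 with slerp weights a = sin((1−f)δ)/sin δ ≈ 0.926, b = sin(fδ)/sin δ ≈ 0.556.
p = a·p₁ + b·p₂ ≈ (0.392, -0.067, 0.918); φ = arcsin(p_z) ≈ 66.58°, λ = atan2(p_y, p_x) ≈ -9.72°.

≈ 67°N, 10°W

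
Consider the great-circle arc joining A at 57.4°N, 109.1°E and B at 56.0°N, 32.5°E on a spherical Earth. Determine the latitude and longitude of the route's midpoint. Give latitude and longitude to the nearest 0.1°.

Write both endpoints as unit vectors p₁, p₂ with components (cos φ cos λ, cos φ sin λ, sin φ).
The central angle between the endpoints is δ = arccos(p₁·p₂) ≈ 0.695 rad (39.8°).
Interpolate at f = 1/2 with slerp weights a = sin((1−f)δ)/sin δ ≈ 0.532, b = sin(fδ)/sin δ ≈ 0.532.
p = a·p₁ + b·p₂ ≈ (0.157, 0.430, 0.889); φ = arcsin(p_z) ≈ 62.73°, λ = atan2(p_y, p_x) ≈ 69.96°.

≈ 62.7°N, 70.0°E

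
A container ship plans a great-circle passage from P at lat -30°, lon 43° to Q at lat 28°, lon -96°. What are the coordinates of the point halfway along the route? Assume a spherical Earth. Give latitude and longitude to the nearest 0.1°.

≈ lat -2.9°, lon -28.0°

Convert each endpoint to a unit vector on the sphere (x = cos φ cos λ, y = cos φ sin λ, z = sin φ).
The central angle between the endpoints is δ = arccos(p₁·p₂) ≈ 2.518 rad (144.3°).
Interpolate at f = 1/2 with slerp weights a = sin((1−f)δ)/sin δ ≈ 1.630, b = sin(fδ)/sin δ ≈ 1.630.
p = a·p₁ + b·p₂ ≈ (0.882, -0.469, -0.050); φ = arcsin(p_z) ≈ -2.85°, λ = atan2(p_y, p_x) ≈ -27.98°.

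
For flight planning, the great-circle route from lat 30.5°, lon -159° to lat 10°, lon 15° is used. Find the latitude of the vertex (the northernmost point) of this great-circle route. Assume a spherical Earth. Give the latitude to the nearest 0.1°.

The great circle lies in the plane with unit normal n̂ = (p₁ × p₂)/|p₁ × p₂|.
Here n̂_z ≈ +0.135; the vertex latitude is φ_max = arccos|n̂_z| ≈ 82.2°.
Check via Clairaut: cos φ_max = |cos φ₁| · sin C = cos(30.5°)·sin(9.0°) ≈ 0.135, again giving ≈ 82.2°.

≈ 82.2°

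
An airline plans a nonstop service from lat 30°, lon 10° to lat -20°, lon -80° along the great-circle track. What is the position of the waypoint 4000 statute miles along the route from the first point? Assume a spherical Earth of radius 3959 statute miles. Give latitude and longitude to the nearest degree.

Convert each endpoint to a unit vector on the sphere (x = cos φ cos λ, y = cos φ sin λ, z = sin φ).
The central angle between the endpoints is δ = arccos(p₁·p₂) ≈ 1.743 rad (99.8°). The total great-circle distance is δ·R ≈ 1.743 × 3959 ≈ 6899 mi, so the target fraction is f = 4000/6899 ≈ 0.580.
Interpolate at f ≈ 0.580 with slerp weights a = sin((1−f)δ)/sin δ ≈ 0.679, b = sin(fδ)/sin δ ≈ 0.860.
p = a·p₁ + b·p₂ ≈ (0.719, -0.694, 0.045); φ = arcsin(p_z) ≈ 2.59°, λ = atan2(p_y, p_x) ≈ -43.97°.

≈ lat 3°, lon -44°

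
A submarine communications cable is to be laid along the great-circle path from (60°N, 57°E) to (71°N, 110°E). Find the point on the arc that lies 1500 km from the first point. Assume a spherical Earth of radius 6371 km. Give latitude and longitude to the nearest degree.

≈ (69°N, 82°E)

The haversine formula gives a central angle δ ≈ 0.411 rad (23.5°) between the endpoints. The total great-circle distance is δ·R ≈ 0.411 × 6371 ≈ 2617 km, so the target fraction is f = 1500/2617 ≈ 0.573.
Interpolate at f ≈ 0.573 with slerp weights a = sin((1−f)δ)/sin δ ≈ 0.437, b = sin(fδ)/sin δ ≈ 0.584.
p = a·p₁ + b·p₂ ≈ (0.054, 0.362, 0.931); φ = arcsin(p_z) ≈ 68.54°, λ = atan2(p_y, p_x) ≈ 81.53°.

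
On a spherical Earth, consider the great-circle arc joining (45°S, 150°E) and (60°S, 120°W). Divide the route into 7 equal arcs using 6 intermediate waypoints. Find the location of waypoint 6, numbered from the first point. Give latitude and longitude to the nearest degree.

Convert each endpoint to a unit vector on the sphere (x = cos φ cos λ, y = cos φ sin λ, z = sin φ).
The central angle between the endpoints is δ = arccos(p₁·p₂) ≈ 0.912 rad (52.2°).
Interpolate at f = 6/7 with slerp weights a = sin((1−f)δ)/sin δ ≈ 0.164, b = sin(fδ)/sin δ ≈ 0.891.
p = a·p₁ + b·p₂ ≈ (-0.323, -0.328, -0.888); φ = arcsin(p_z) ≈ -62.59°, λ = atan2(p_y, p_x) ≈ -134.62°.

≈ (63°S, 135°W)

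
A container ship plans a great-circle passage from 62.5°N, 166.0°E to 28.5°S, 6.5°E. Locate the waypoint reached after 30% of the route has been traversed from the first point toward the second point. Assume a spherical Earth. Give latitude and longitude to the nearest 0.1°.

Convert each endpoint to a unit vector on the sphere (x = cos φ cos λ, y = cos φ sin λ, z = sin φ).
The central angle between the endpoints is δ = arccos(p₁·p₂) ≈ 2.504 rad (143.5°).
Interpolate at f = 0.30 with slerp weights a = sin((1−f)δ)/sin δ ≈ 1.652, b = sin(fδ)/sin δ ≈ 1.146.
p = a·p₁ + b·p₂ ≈ (0.261, 0.298, 0.918); φ = arcsin(p_z) ≈ 66.65°, λ = atan2(p_y, p_x) ≈ 48.87°.

≈ 66.7°N, 48.9°E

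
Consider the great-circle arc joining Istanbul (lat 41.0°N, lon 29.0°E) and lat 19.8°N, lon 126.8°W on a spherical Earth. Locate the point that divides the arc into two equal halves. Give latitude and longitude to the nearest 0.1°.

≈ lat 68.1°N, lon 76.0°W

The haversine formula gives a central angle δ ≈ 2.010 rad (115.2°) between the endpoints.
Interpolate at f = 1/2 with slerp weights a = sin((1−f)δ)/sin δ ≈ 0.933, b = sin(fδ)/sin δ ≈ 0.933.
p = a·p₁ + b·p₂ ≈ (0.090, -0.361, 0.928); φ = arcsin(p_z) ≈ 68.13°, λ = atan2(p_y, p_x) ≈ -76.02°.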